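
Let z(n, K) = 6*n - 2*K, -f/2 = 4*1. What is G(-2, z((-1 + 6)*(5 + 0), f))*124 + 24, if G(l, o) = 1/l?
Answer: -38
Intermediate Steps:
f = -8 ≈ -8.0000
z(n, K) = -2*K + 6*n
G(-2, z((-1 + 6)*(5 + 0), f))*124 + 24 = 124/(-2) + 24 = -½*124 + 24 = -62 + 24 = -38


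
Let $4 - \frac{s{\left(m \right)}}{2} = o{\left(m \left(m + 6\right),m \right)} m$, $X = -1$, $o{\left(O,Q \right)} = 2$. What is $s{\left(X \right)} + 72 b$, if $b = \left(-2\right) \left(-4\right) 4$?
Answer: $2316$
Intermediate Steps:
$b = 32$ ($b = 8 \cdot 4 = 32$)
$s{\left(m \right)} = 8 - 4 m$ ($s{\left(m \right)} = 8 - 2 \cdot 2 m = 8 - 4 m$)
$s{\left(X \right)} + 72 b = \left(8 - -4\right) + 72 \cdot 32 = \left(8 + 4\right) + 2304 = 12 + 2304 = 2316$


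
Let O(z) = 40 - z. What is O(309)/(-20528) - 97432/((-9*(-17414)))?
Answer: -978962401/1608635664 ≈ -0.60857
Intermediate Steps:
O(309)/(-20528) - 97432/((-9*(-17414))) = (40 - 1*309)/(-20528) - 97432/((-9*(-17414))) = (40 - 309)*(-1/20528) - 97432/156726 = -269*(-1/20528) - 97432*1/156726 = 269/20528 - 48716/78363 = -978962401/1608635664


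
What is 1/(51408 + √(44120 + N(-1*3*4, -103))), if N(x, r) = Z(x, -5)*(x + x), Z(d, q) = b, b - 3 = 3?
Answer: 6426/330342311 - √10994/1321369244 ≈ 1.9373e-5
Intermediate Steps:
b = 6 (b = 3 + 3 = 6)
Z(d, q) = 6
N(x, r) = 12*x (N(x, r) = 6*(x + x) = 6*(2*x) = 12*x)
1/(51408 + √(44120 + N(-1*3*4, -103))) = 1/(51408 + √(44120 + 12*(-1*3*4))) = 1/(51408 + √(44120 + 12*(-3*4))) = 1/(51408 + √(44120 + 12*(-12))) = 1/(51408 + √(44120 - 144)) = 1/(51408 + √43976) = 1/(51408 + 2*√10994)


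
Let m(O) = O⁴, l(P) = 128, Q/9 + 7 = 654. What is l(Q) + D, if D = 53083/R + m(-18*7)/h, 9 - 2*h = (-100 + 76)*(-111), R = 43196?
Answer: -2417784027043/12742820 ≈ -1.8974e+5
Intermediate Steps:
Q = 5823 (Q = -63 + 9*654 = -63 + 5886 = 5823)
h = -2655/2 (h = 9/2 - (-100 + 76)*(-111)/2 = 9/2 - (-12)*(-111) = 9/2 - ½*2664 = 9/2 - 1332 = -2655/2 ≈ -1327.5)
D = -2419415108003/12742820 (D = 53083/43196 + (-18*7)⁴/(-2655/2) = 53083*(1/43196) + (-126)⁴*(-2/2655) = 53083/43196 + 252047376*(-2/2655) = 53083/43196 - 56010528/295 = -2419415108003/12742820 ≈ -1.8987e+5)
l(Q) + D = 128 - 2419415108003/12742820 = -2417784027043/12742820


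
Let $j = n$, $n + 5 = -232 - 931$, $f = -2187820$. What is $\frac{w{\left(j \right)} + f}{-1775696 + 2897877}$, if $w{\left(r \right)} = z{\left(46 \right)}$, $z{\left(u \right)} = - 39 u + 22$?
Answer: $- \frac{2189592}{1122181} \approx -1.9512$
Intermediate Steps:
$z{\left(u \right)} = 22 - 39 u$
$n = -1168$ ($n = -5 - 1163 = -1168$)
$j = -1168$
$w{\left(r \right)} = -1772$ ($w{\left(r \right)} = 22 - 1794 = -1772$)
$\frac{w{\left(j \right)} + f}{-1775696 + 2897877} = \frac{-1772 - 2187820}{-1775696 + 2897877} = - \frac{2189592}{1122181}$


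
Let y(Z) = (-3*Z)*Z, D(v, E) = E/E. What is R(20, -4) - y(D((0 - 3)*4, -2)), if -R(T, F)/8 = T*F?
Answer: 643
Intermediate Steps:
R(T, F) = -8*F*T (R(T, F) = -8*T*F = -8*F*T)
D(v, E) = 1
y(Z) = -3*Z**2
R(20, -4) - y(D((0 - 3)*4, -2)) = -8*(-4)*20 - (-3)*1**2 = 640 - (-3) = 640 - 1*(-3) = 640 + 3 = 643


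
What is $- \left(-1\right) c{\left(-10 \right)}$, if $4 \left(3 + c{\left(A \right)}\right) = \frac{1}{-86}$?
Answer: $- \frac{1033}{344} \approx -3.0029$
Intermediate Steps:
$c{\left(A \right)} = - \frac{1033}{344}$ ($c{\left(A \right)} = -3 + \frac{1}{4 \left(-86\right)} = -3 + \frac{1}{4} \left(- \frac{1}{86}\right) = -3 - \frac{1}{344} = - \frac{1033}{344}$)
$- \left(-1\right) c{\left(-10 \right)} = - \frac{\left(-1\right) \left(-1033\right)}{344} = \left(-1\right) \frac{1033}{344} = - \frac{1033}{344}$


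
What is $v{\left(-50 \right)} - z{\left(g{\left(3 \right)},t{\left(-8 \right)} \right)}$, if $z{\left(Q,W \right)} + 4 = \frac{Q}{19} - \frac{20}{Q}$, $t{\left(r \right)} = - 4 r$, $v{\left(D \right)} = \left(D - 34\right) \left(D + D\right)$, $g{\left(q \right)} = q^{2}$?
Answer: $\frac{1437383}{171} \approx 8405.8$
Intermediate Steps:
$v{\left(D \right)} = 2 D \left(-34 + D\right)$ ($v{\left(D \right)} = \left(-34 + D\right) 2 D = 2 D \left(-34 + D\right)$)
$z{\left(Q,W \right)} = -4 - \frac{20}{Q} + \frac{Q}{19}$ ($z{\left(Q,W \right)} = -4 + \left(\frac{Q}{19} - \frac{20}{Q}\right) = -4 + \left(- \frac{20}{Q} + \frac{Q}{19}\right) = -4 - \frac{20}{Q} + \frac{Q}{19}$)
$v{\left(-50 \right)} - z{\left(g{\left(3 \right)},t{\left(-8 \right)} \right)} = 2 \left(-50\right) \left(-34 - 50\right) - \left(-4 - \frac{20}{3^{2}} + \frac{3^{2}}{19}\right) = 2 \left(-50\right) \left(-84\right) - \left(-4 - \frac{20}{9} + \frac{1}{19} \cdot 9\right) = 8400 - \left(-4 - \frac{20}{9} + \frac{9}{19}\right) = 8400 - - \frac{983}{171} = 8400 + \frac{983}{171} = \frac{1437383}{171}$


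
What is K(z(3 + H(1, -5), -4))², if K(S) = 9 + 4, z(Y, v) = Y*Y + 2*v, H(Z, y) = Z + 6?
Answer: 169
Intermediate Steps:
H(Z, y) = 6 + Z
z(Y, v) = Y² + 2*v
K(S) = 13
K(z(3 + H(1, -5), -4))² = 13² = 169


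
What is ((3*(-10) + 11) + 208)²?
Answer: 35721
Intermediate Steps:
((3*(-10) + 11) + 208)² = ((-30 + 11) + 208)² = (-19 + 208)² = 189² = 35721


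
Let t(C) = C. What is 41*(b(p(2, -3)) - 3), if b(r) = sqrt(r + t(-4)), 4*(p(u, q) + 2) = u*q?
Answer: -123 + 41*I*sqrt(30)/2 ≈ -123.0 + 112.28*I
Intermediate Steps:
p(u, q) = -2 + q*u/4 (p(u, q) = -2 + (u*q)/4 = -2 + (q*u)/4 = -2 + q*u/4)
b(r) = sqrt(-4 + r) (b(r) = sqrt(r - 4) = sqrt(-4 + r))
41*(b(p(2, -3)) - 3) = 41*(sqrt(-4 + (-2 + (1/4)*(-3)*2)) - 3) = 41*(sqrt(-4 + (-2 - 3/2)) - 3) = 41*(sqrt(-4 - 7/2) - 3) = 41*(sqrt(-15/2) - 3) = 41*(I*sqrt(30)/2 - 3) = 41*(-3 + I*sqrt(30)/2) = -123 + 41*I*sqrt(30)/2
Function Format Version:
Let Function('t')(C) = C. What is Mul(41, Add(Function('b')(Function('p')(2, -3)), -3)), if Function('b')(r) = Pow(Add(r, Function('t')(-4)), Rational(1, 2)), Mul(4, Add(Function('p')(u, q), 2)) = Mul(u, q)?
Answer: Add(-123, Mul(Rational(41, 2), I, Pow(30, Rational(1, 2)))) ≈ Add(-123.00, Mul(112.28, I))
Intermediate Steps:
Function('p')(u, q) = Add(-2, Mul(Rational(1, 4), q, u)) (Function('p')(u, q) = Add(-2, Mul(Rational(1, 4), Mul(u, q))) = Add(-2, Mul(Rational(1, 4), Mul(q, u))) = Add(-2, Mul(Rational(1, 4), q, u)))
Function('b')(r) = Pow(Add(-4, r), Rational(1, 2)) (Function('b')(r) = Pow(Add(r, -4), Rational(1, 2)) = Pow(Add(-4, r), Rational(1, 2)))
Mul(41, Add(Function('b')(Function('p')(2, -3)), -3)) = Mul(41, Add(Pow(Add(-4, Add(-2, Mul(Rational(1, 4), -3, 2))), Rational(1, 2)), -3)) = Mul(41, Add(Pow(Add(-4, Add(-2, Rational(-3, 2))), Rational(1, 2)), -3)) = Mul(41, Add(Pow(Add(-4, Rational(-7, 2)), Rational(1, 2)), -3)) = Mul(41, Add(Pow(Rational(-15, 2), Rational(1, 2)), -3)) = Mul(41, Add(Mul(Rational(1, 2), I, Pow(30, Rational(1, 2))), -3)) = Mul(41, Add(-3, Mul(Rational(1, 2), I, Pow(30, Rational(1, 2))))) = Add(-123, Mul(Rational(41, 2), I, Pow(30, Rational(1, 2))))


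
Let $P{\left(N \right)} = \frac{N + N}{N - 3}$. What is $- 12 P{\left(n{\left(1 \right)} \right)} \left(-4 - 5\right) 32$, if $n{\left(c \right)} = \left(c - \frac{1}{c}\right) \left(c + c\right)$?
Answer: $0$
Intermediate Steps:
$n{\left(c \right)} = 2 c \left(c - \frac{1}{c}\right)$ ($n{\left(c \right)} = \left(c - \frac{1}{c}\right) 2 c = 2 c \left(c - \frac{1}{c}\right)$)
$P{\left(N \right)} = \frac{2 N}{-3 + N}$
$- 12 P{\left(n{\left(1 \right)} \right)} \left(-4 - 5\right) 32 = - 12 \frac{2 \left(-2 + 2 \cdot 1^{2}\right)}{-3 - \left(2 - 2 \cdot 1^{2}\right)} \left(-4 - 5\right) 32 = - 12 \frac{2 \left(-2 + 2 \cdot 1\right)}{-3 + \left(-2 + 2 \cdot 1\right)} \left(-9\right) 32 = - 12 \frac{2 \left(-2 + 2\right)}{-3 + \left(-2 + 2\right)} \left(-9\right) 32 = - 12 \cdot 2 \cdot 0 \frac{1}{-3 + 0} \left(-9\right) 32 = - 12 \cdot 2 \cdot 0 \frac{1}{-3} \left(-9\right) 32 = - 12 \cdot 2 \cdot 0 \left(- \frac{1}{3}\right) \left(-9\right) 32 = - 12 \cdot 0 \left(-9\right) 32 = \left(-12\right) 0 \cdot 32 = 0 \cdot 32 = 0$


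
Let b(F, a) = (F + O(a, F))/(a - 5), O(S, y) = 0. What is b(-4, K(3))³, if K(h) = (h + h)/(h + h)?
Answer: 1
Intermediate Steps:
K(h) = 1 (K(h) = (2*h)/((2*h)) = (2*h)*(1/(2*h)) = 1)
b(F, a) = F/(-5 + a) (b(F, a) = (F + 0)/(a - 5) = F/(-5 + a))
b(-4, K(3))³ = (-4/(-5 + 1))³ = (-4/(-4))³ = (-4*(-¼))³ = 1³ = 1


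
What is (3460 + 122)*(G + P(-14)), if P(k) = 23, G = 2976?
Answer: 10742418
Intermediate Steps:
(3460 + 122)*(G + P(-14)) = (3460 + 122)*(2976 + 23) = 3582*2999 = 10742418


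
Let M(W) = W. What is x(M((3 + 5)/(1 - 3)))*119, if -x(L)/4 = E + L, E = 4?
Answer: 0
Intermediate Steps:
x(L) = -16 - 4*L (x(L) = -4*(4 + L) = -16 - 4*L)
x(M((3 + 5)/(1 - 3)))*119 = (-16 - 4*(3 + 5)/(1 - 3))*119 = (-16 - 32/(-2))*119 = (-16 - 32*(-1)/2)*119 = (-16 - 4*(-4))*119 = (-16 + 16)*119 = 0*119 = 0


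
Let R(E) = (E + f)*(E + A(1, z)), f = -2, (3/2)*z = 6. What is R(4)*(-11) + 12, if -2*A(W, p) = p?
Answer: -32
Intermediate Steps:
z = 4 (z = (⅔)*6 = 4)
A(W, p) = -p/2
R(E) = (-2 + E)² (R(E) = (E - 2)*(E - ½*4) = (-2 + E)*(E - 2) = (-2 + E)*(-2 + E) = (-2 + E)²)
R(4)*(-11) + 12 = (4 + 4² - 4*4)*(-11) + 12 = (4 + 16 - 16)*(-11) + 12 = 4*(-11) + 12 = -44 + 12 = -32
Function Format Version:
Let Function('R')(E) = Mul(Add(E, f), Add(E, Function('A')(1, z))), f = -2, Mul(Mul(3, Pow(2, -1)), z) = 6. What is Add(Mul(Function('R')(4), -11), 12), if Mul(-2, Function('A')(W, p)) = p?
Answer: -32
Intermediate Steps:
z = 4 (z = Mul(Rational(2, 3), 6) = 4)
Function('A')(W, p) = Mul(Rational(-1, 2), p)
Function('R')(E) = Pow(Add(-2, E), 2) (Function('R')(E) = Mul(Add(E, -2), Add(E, Mul(Rational(-1, 2), 4))) = Mul(Add(-2, E), Add(E, -2)) = Mul(Add(-2, E), Add(-2, E)) = Pow(Add(-2, E), 2))
Add(Mul(Function('R')(4), -11), 12) = Add(Mul(Add(4, Pow(4, 2), Mul(-4, 4)), -11), 12) = Add(Mul(Add(4, 16, -16), -11), 12) = Add(Mul(4, -11), 12) = Add(-44, 12) = -32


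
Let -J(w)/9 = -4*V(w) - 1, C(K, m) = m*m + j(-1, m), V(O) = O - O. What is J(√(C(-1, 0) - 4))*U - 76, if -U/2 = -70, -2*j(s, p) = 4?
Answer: 1184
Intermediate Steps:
V(O) = 0
j(s, p) = -2 (j(s, p) = -½*4 = -2)
C(K, m) = -2 + m² (C(K, m) = m*m - 2 = m² - 2 = -2 + m²)
U = 140 (U = -2*(-70) = 140)
J(w) = 9 (J(w) = -9*(-4*0 - 1) = -9*(0 - 1) = -9*(-1) = 9)
J(√(C(-1, 0) - 4))*U - 76 = 9*140 - 76 = 1260 - 76 = 1184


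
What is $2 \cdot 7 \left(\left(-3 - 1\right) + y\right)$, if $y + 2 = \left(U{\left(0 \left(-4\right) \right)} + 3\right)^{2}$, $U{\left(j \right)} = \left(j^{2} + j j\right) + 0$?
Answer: $42$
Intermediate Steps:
$U{\left(j \right)} = 2 j^{2}$ ($U{\left(j \right)} = \left(j^{2} + j^{2}\right) + 0 = 2 j^{2} + 0 = 2 j^{2}$)
$y = 7$ ($y = -2 + \left(2 \left(0 \left(-4\right)\right)^{2} + 3\right)^{2} = -2 + \left(2 \cdot 0^{2} + 3\right)^{2} = -2 + \left(2 \cdot 0 + 3\right)^{2} = -2 + \left(0 + 3\right)^{2} = -2 + 3^{2} = -2 + 9 = 7$)
$2 \cdot 7 \left(\left(-3 - 1\right) + y\right) = 2 \cdot 7 \left(\left(-3 - 1\right) + 7\right) = 14 \left(-4 + 7\right) = 14 \cdot 3 = 42$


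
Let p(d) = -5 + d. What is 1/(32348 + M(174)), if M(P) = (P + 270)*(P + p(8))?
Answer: 1/110936 ≈ 9.0142e-6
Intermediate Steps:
M(P) = (3 + P)*(270 + P) (M(P) = (P + 270)*(P + (-5 + 8)) = (270 + P)*(P + 3) = (270 + P)*(3 + P) = (3 + P)*(270 + P))
1/(32348 + M(174)) = 1/(32348 + (810 + 174**2 + 273*174)) = 1/(32348 + (810 + 30276 + 47502)) = 1/(32348 + 78588) = 1/110936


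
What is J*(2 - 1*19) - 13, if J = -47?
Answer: 786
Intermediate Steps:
J*(2 - 1*19) - 13 = -47*(2 - 1*19) - 13 = -47*(2 - 19) - 13 = -47*(-17) - 13 = 799 - 13 = 786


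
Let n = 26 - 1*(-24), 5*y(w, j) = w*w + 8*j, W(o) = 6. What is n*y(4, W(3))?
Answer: 640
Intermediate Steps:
y(w, j) = w**2/5 + 8*j/5 (y(w, j) = (w*w + 8*j)/5 = (w**2 + 8*j)/5 = w**2/5 + 8*j/5)
n = 50 (n = 26 + 24 = 50)
n*y(4, W(3)) = 50*((1/5)*4**2 + (8/5)*6) = 50*((1/5)*16 + 48/5) = 50*(16/5 + 48/5) = 50*(64/5) = 640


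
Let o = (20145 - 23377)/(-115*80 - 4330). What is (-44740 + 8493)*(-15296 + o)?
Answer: 3750688192528/6765 ≈ 5.5443e+8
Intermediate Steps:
o = 1616/6765 (o = -3232/(-9200 - 4330) = -3232/(-13530) = -3232*(-1/13530) = 1616/6765 ≈ 0.23888)
(-44740 + 8493)*(-15296 + o) = (-44740 + 8493)*(-15296 + 1616/6765) = -36247*(-103475824/6765) = 3750688192528/6765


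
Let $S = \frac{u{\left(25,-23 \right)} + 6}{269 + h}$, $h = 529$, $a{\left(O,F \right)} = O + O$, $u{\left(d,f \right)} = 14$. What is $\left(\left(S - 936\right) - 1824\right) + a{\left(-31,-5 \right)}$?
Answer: $- \frac{1125968}{399} \approx -2822.0$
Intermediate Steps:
$a{\left(O,F \right)} = 2 O$
$S = \frac{10}{399}$ ($S = \frac{14 + 6}{269 + 529} = \frac{20}{798} = 20 \cdot \frac{1}{798} = \frac{10}{399} \approx 0.025063$)
$\left(\left(S - 936\right) - 1824\right) + a{\left(-31,-5 \right)} = \left(\left(\frac{10}{399} - 936\right) - 1824\right) + 2 \left(-31\right) = \left(\left(\frac{10}{399} - 936\right) - 1824\right) - 62 = \left(- \frac{373454}{399} - 1824\right) - 62 = - \frac{1101230}{399} - 62 = - \frac{1125968}{399}$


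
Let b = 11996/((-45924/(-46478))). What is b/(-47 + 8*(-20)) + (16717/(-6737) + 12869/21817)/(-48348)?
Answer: -27514473024376216642/469124002579964049 ≈ -58.651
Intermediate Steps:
b = 139387522/11481 (b = 11996/((-45924*(-1/46478))) = 11996/(22962/23239) = 11996*(23239/22962) = 139387522/11481 ≈ 12141.)
b/(-47 + 8*(-20)) + (16717/(-6737) + 12869/21817)/(-48348) = 139387522/(11481*(-47 + 8*(-20))) + (16717/(-6737) + 12869/21817)/(-48348) = 139387522/(11481*(-47 - 160)) + (16717*(-1/6737) + 12869*(1/21817))*(-1/48348) = (139387522/11481)/(-207) + (-16717/6737 + 12869/21817)*(-1/48348) = (139387522/11481)*(-1/207) - 278016336/146981129*(-1/48348) = -139387522/2376567 + 7722676/197395656247 = -27514473024376216642/469124002579964049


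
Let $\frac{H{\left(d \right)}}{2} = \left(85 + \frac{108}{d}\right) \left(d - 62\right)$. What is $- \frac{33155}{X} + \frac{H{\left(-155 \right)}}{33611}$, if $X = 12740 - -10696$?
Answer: $- \frac{9859198493}{3938536980} \approx -2.5033$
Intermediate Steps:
$H{\left(d \right)} = 2 \left(-62 + d\right) \left(85 + \frac{108}{d}\right)$ ($H{\left(d \right)} = 2 \left(85 + \frac{108}{d}\right) \left(d - 62\right) = 2 \left(85 + \frac{108}{d}\right) \left(-62 + d\right) = 2 \left(-62 + d\right) \left(85 + \frac{108}{d}\right)$)
$X = 23436$ ($X = 12740 + 10696 = 23436$)
$- \frac{33155}{X} + \frac{H{\left(-155 \right)}}{33611} = - \frac{33155}{23436} + \frac{-10324 - \frac{13392}{-155} + 170 \left(-155\right)}{33611} = \left(-33155\right) \frac{1}{23436} + \left(-10324 - - \frac{432}{5} - 26350\right) \frac{1}{33611} = - \frac{33155}{23436} + \left(-10324 + \frac{432}{5} - 26350\right) \frac{1}{33611} = - \frac{33155}{23436} - \frac{182938}{168055} = - \frac{9859198493}{3938536980}$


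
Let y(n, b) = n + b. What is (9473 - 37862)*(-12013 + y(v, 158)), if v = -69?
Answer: 338510436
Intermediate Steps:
y(n, b) = b + n
(9473 - 37862)*(-12013 + y(v, 158)) = (9473 - 37862)*(-12013 + (158 - 69)) = -28389*(-12013 + 89) = -28389*(-11924) = 338510436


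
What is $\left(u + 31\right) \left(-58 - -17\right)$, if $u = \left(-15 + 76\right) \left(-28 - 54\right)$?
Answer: $203811$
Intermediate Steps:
$u = -5002$ ($u = 61 \left(-82\right) = -5002$)
$\left(u + 31\right) \left(-58 - -17\right) = \left(-5002 + 31\right) \left(-58 - -17\right) = - 4971 \left(-58 + 17\right) = \left(-4971\right) \left(-41\right) = 203811$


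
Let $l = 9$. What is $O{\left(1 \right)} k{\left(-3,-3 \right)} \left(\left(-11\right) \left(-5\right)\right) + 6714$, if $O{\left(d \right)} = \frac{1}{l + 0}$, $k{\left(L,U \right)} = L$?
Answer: $\frac{20087}{3} \approx 6695.7$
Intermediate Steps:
$O{\left(d \right)} = \frac{1}{9}$ ($O{\left(d \right)} = \frac{1}{9 + 0} = \frac{1}{9}$)
$O{\left(1 \right)} k{\left(-3,-3 \right)} \left(\left(-11\right) \left(-5\right)\right) + 6714 = \frac{1}{9} \left(-3\right) \left(\left(-11\right) \left(-5\right)\right) + 6714 = \left(- \frac{1}{3}\right) 55 + 6714 = - \frac{55}{3} + 6714 = \frac{20087}{3}$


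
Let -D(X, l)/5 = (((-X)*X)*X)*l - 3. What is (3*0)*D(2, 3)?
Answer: 0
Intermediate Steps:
D(X, l) = 15 + 5*l*X³ (D(X, l) = -5*((((-X)*X)*X)*l - 3) = -5*(((-X²)*X)*l - 3) = -5*((-X³)*l - 3) = -5*(-l*X³ - 3) = -5*(-3 - l*X³) = 15 + 5*l*X³)
(3*0)*D(2, 3) = (3*0)*(15 + 5*3*2³) = 0*(15 + 5*3*8) = 0*(15 + 120) = 0*135 = 0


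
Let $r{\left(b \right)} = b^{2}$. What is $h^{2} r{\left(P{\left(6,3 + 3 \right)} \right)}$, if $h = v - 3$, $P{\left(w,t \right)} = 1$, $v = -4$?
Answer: $49$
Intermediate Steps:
$h = -7$ ($h = -4 - 3 = -7$)
$h^{2} r{\left(P{\left(6,3 + 3 \right)} \right)} = \left(-7\right)^{2} \cdot 1^{2} = 49 \cdot 1 = 49$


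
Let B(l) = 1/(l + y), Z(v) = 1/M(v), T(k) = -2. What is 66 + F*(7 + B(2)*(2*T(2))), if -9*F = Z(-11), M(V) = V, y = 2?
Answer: 2180/33 ≈ 66.061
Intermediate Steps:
Z(v) = 1/v
B(l) = 1/(2 + l) (B(l) = 1/(l + 2) = 1/(2 + l))
F = 1/99 (F = -1/9/(-11) = -1/9*(-1/11) = 1/99 ≈ 0.010101)
66 + F*(7 + B(2)*(2*T(2))) = 66 + (7 + (2*(-2))/(2 + 2))/99 = 66 + (7 - 4/4)/99 = 66 + (7 + (1/4)*(-4))/99 = 66 + (7 - 1)/99 = 66 + (1/99)*6 = 66 + 2/33 = 2180/33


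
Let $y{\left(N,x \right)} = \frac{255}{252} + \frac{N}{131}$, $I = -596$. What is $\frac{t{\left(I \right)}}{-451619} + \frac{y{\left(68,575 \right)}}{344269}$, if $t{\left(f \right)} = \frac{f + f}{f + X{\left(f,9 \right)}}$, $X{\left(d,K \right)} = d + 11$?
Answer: $\frac{4285573987}{1937252784192348} \approx 2.2122 \cdot 10^{-6}$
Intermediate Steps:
$X{\left(d,K \right)} = 11 + d$
$y{\left(N,x \right)} = \frac{85}{84} + \frac{N}{131}$ ($y{\left(N,x \right)} = 255 \cdot \frac{1}{252} + N \frac{1}{131} = \frac{85}{84} + \frac{N}{131}$)
$t{\left(f \right)} = \frac{2 f}{11 + 2 f}$ ($t{\left(f \right)} = \frac{f + f}{f + \left(11 + f\right)} = \frac{2 f}{11 + 2 f}$)
$\frac{t{\left(I \right)}}{-451619} + \frac{y{\left(68,575 \right)}}{344269} = \frac{2 \left(-596\right) \frac{1}{11 + 2 \left(-596\right)}}{-451619} + \frac{\frac{85}{84} + \frac{1}{131} \cdot 68}{344269} = 2 \left(-596\right) \frac{1}{11 - 1192} \left(- \frac{1}{451619}\right) + \left(\frac{85}{84} + \frac{68}{131}\right) \frac{1}{344269} = 2 \left(-596\right) \frac{1}{-1181} \left(- \frac{1}{451619}\right) + \frac{16847}{11004} \cdot \frac{1}{344269} = 2 \left(-596\right) \left(- \frac{1}{1181}\right) \left(- \frac{1}{451619}\right) + \frac{16847}{3788336076} = \frac{1192}{1181} \left(- \frac{1}{451619}\right) + \frac{16847}{3788336076} = - \frac{8}{3579611} + \frac{16847}{3788336076} = \frac{4285573987}{1937252784192348}$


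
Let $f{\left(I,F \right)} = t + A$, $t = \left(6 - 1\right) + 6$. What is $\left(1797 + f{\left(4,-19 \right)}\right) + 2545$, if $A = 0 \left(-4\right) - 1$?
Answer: $4352$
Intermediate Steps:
$t = 11$ ($t = 5 + 6 = 11$)
$A = -1$ ($A = 0 - 1 = -1$)
$f{\left(I,F \right)} = 10$ ($f{\left(I,F \right)} = 11 - 1 = 10$)
$\left(1797 + f{\left(4,-19 \right)}\right) + 2545 = \left(1797 + 10\right) + 2545 = 1807 + 2545 = 4352$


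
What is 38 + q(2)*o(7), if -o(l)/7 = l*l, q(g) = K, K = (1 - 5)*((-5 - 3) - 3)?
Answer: -15054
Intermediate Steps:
K = 44 (K = -4*(-8 - 3) = -4*(-11) = 44)
q(g) = 44
o(l) = -7*l² (o(l) = -7*l*l = -7*l²)
38 + q(2)*o(7) = 38 + 44*(-7*7²) = 38 + 44*(-7*49) = 38 + 44*(-343) = 38 - 15092 = -15054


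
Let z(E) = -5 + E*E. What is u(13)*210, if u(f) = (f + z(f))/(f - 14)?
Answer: -37170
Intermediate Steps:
z(E) = -5 + E**2
u(f) = (-5 + f + f**2)/(-14 + f) (u(f) = (f + (-5 + f**2))/(f - 14) = (-5 + f + f**2)/(-14 + f))
u(13)*210 = ((-5 + 13 + 13**2)/(-14 + 13))*210 = ((-5 + 13 + 169)/(-1))*210 = -1*177*210 = -177*210 = -37170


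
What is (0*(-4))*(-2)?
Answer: 0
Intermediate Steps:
(0*(-4))*(-2) = 0*(-2) = 0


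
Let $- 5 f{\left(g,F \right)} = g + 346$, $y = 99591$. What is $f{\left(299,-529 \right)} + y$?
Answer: $99462$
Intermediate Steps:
$f{\left(g,F \right)} = - \frac{346}{5} - \frac{g}{5}$ ($f{\left(g,F \right)} = - \frac{g + 346}{5} = - \frac{346 + g}{5} = - \frac{346}{5} - \frac{g}{5}$)
$f{\left(299,-529 \right)} + y = \left(- \frac{346}{5} - \frac{299}{5}\right) + 99591 = -129 + 99591 = 99462$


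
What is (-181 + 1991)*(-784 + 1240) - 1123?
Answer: 824237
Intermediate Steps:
(-181 + 1991)*(-784 + 1240) - 1123 = 1810*456 - 1123 = 825360 - 1123 = 824237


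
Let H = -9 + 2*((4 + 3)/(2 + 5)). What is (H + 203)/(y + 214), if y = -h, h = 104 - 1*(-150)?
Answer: -49/10 ≈ -4.9000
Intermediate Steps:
h = 254 (h = 104 + 150 = 254)
y = -254 (y = -1*254 = -254)
H = -7 (H = -9 + 2*(7/7) = -9 + 2*(7*(⅐)) = -9 + 2*1 = -9 + 2 = -7)
(H + 203)/(y + 214) = (-7 + 203)/(-254 + 214) = 196/(-40) = 196*(-1/40) = -49/10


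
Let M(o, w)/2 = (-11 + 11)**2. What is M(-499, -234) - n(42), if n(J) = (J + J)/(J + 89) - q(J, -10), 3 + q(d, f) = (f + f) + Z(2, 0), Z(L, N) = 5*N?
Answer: -3097/131 ≈ -23.641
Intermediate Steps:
M(o, w) = 0 (M(o, w) = 2*(-11 + 11)**2 = 2*0**2 = 2*0 = 0)
q(d, f) = -3 + 2*f (q(d, f) = -3 + ((f + f) + 5*0) = -3 + (2*f + 0) = -3 + 2*f)
n(J) = 23 + 2*J/(89 + J) (n(J) = (J + J)/(J + 89) - (-3 + 2*(-10)) = (2*J)/(89 + J) - (-3 - 20) = 2*J/(89 + J) - 1*(-23) = 2*J/(89 + J) + 23 = 23 + 2*J/(89 + J))
M(-499, -234) - n(42) = 0 - (2047 + 25*42)/(89 + 42) = 0 - (2047 + 1050)/131 = 0 - 3097/131 = -3097/131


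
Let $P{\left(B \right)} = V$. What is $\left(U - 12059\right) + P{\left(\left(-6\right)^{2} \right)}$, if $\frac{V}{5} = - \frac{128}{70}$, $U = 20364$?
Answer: $\frac{58071}{7} \approx 8295.9$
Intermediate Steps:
$V = - \frac{64}{7}$ ($V = 5 \left(- \frac{128}{70}\right) = 5 \left(\left(-128\right) \frac{1}{70}\right) = 5 \left(- \frac{64}{35}\right) = - \frac{64}{7} \approx -9.1429$)
$P{\left(B \right)} = - \frac{64}{7}$
$\left(U - 12059\right) + P{\left(\left(-6\right)^{2} \right)} = \left(20364 - 12059\right) - \frac{64}{7} = 8305 - \frac{64}{7} = \frac{58071}{7}$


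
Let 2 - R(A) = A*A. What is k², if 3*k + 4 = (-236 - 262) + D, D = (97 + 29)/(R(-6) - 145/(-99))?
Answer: 2654996501056/93373569 ≈ 28434.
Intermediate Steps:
R(A) = 2 - A² (R(A) = 2 - A*A = 2 - A²)
D = -12474/3221 (D = (97 + 29)/((2 - 1*(-6)²) - 145/(-99)) = 126/((2 - 1*36) - 145*(-1/99)) = 126/((2 - 36) + 145/99) = 126/(-34 + 145/99) = 126/(-3221/99) = 126*(-99/3221) = -12474/3221 ≈ -3.8727)
k = -1629416/9663 (k = -4/3 + ((-236 - 262) - 12474/3221)/3 = -4/3 + (-498 - 12474/3221)/3 = -4/3 + (⅓)*(-1616532/3221) = -4/3 - 538844/3221 = -1629416/9663 ≈ -168.62)
k² = (-1629416/9663)² = 2654996501056/93373569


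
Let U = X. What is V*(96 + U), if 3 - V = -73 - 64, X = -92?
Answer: 560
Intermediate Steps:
U = -92
V = 140 (V = 3 - (-73 - 64) = 3 - 1*(-137) = 3 + 137 = 140)
V*(96 + U) = 140*(96 - 92) = 140*4 = 560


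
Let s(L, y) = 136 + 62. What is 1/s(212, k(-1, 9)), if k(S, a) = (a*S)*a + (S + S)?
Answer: 1/198 ≈ 0.0050505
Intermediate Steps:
k(S, a) = 2*S + S*a² (k(S, a) = (S*a)*a + 2*S = S*a² + 2*S = 2*S + S*a²)
s(L, y) = 198
1/s(212, k(-1, 9)) = 1/198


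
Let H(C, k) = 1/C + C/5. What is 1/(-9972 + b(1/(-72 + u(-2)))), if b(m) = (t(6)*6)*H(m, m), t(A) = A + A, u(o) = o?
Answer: -185/2830536 ≈ -6.5359e-5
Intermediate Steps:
H(C, k) = 1/C + C/5 (H(C, k) = 1/C + C*(⅕) = 1/C + C/5)
t(A) = 2*A
b(m) = 72/m + 72*m/5 (b(m) = ((2*6)*6)*(1/m + m/5) = (12*6)*(1/m + m/5) = 72*(1/m + m/5) = 72/m + 72*m/5)
1/(-9972 + b(1/(-72 + u(-2)))) = 1/(-9972 + (72/(1/(-72 - 2)) + 72/(5*(-72 - 2)))) = 1/(-9972 + (72/(1/(-74)) + (72/5)/(-74))) = 1/(-9972 + (72/(-1/74) + (72/5)*(-1/74))) = 1/(-9972 + (72*(-74) - 36/185)) = 1/(-9972 + (-5328 - 36/185)) = 1/(-9972 - 985716/185) = 1/(-2830536/185) = -185/2830536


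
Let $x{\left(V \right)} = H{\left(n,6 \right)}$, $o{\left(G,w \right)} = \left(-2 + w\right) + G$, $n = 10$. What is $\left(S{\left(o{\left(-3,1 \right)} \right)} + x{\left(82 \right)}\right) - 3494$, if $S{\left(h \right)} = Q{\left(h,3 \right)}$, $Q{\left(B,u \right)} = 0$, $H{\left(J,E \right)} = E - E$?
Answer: $-3494$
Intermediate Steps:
$o{\left(G,w \right)} = -2 + G + w$
$H{\left(J,E \right)} = 0$
$x{\left(V \right)} = 0$
$S{\left(h \right)} = 0$
$\left(S{\left(o{\left(-3,1 \right)} \right)} + x{\left(82 \right)}\right) - 3494 = \left(0 + 0\right) - 3494 = 0 - 3494 = -3494$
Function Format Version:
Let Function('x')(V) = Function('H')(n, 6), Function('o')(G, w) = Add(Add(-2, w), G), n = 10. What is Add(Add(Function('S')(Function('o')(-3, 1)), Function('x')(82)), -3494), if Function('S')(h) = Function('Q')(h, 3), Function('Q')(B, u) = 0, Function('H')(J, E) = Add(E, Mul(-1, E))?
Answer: -3494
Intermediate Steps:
Function('o')(G, w) = Add(-2, G, w)
Function('H')(J, E) = 0
Function('x')(V) = 0
Function('S')(h) = 0
Add(Add(Function('S')(Function('o')(-3, 1)), Function('x')(82)), -3494) = Add(Add(0, 0), -3494) = Add(0, -3494) = -3494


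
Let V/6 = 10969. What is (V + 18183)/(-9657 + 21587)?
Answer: 83997/11930 ≈ 7.0408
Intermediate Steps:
V = 65814 (V = 6*10969 = 65814)
(V + 18183)/(-9657 + 21587) = (65814 + 18183)/(-9657 + 21587) = 83997/11930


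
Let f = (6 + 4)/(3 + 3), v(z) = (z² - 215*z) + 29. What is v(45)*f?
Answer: -38105/3 ≈ -12702.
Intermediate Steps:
v(z) = 29 + z² - 215*z
f = 5/3 (f = 10/6 = 10*(⅙) = 5/3 ≈ 1.6667)
v(45)*f = (29 + 45² - 215*45)*(5/3) = (29 + 2025 - 9675)*(5/3) = -7621*5/3 = -38105/3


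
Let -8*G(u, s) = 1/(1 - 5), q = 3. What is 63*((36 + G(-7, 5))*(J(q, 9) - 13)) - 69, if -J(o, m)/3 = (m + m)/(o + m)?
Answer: -2546781/64 ≈ -39793.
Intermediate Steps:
J(o, m) = -6*m/(m + o) (J(o, m) = -3*(m + m)/(o + m) = -3*2*m/(m + o) = -6*m/(m + o))
G(u, s) = 1/32 (G(u, s) = -1/(8*(1 - 5)) = -1/8/(-4) = -1/8*(-1/4) = 1/32)
63*((36 + G(-7, 5))*(J(q, 9) - 13)) - 69 = 63*((36 + 1/32)*(-6*9/(9 + 3) - 13)) - 69 = 63*(1153*(-6*9/12 - 13)/32) - 69 = 63*(1153*(-6*9*1/12 - 13)/32) - 69 = 63*(1153*(-9/2 - 13)/32) - 69 = 63*((1153/32)*(-35/2)) - 69 = 63*(-40355/64) - 69 = -2542365/64 - 69 = -2546781/64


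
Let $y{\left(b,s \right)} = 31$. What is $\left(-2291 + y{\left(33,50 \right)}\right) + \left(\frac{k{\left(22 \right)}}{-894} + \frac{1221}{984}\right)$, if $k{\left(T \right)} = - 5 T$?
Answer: $- \frac{331152191}{146616} \approx -2258.6$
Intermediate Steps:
$\left(-2291 + y{\left(33,50 \right)}\right) + \left(\frac{k{\left(22 \right)}}{-894} + \frac{1221}{984}\right) = \left(-2291 + 31\right) + \left(\frac{\left(-5\right) 22}{-894} + \frac{1221}{984}\right) = -2260 + \left(\left(-110\right) \left(- \frac{1}{894}\right) + 1221 \cdot \frac{1}{984}\right) = -2260 + \left(\frac{55}{447} + \frac{407}{328}\right) = -2260 + \frac{199969}{146616} = - \frac{331152191}{146616}$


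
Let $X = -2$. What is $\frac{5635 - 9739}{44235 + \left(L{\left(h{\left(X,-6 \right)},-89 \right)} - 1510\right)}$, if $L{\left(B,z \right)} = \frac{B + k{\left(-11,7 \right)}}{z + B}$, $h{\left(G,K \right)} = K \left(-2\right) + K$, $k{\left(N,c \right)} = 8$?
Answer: $- \frac{340632}{3546161} \approx -0.096057$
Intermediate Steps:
$h{\left(G,K \right)} = - K$ ($h{\left(G,K \right)} = - 2 K + K = - K$)
$L{\left(B,z \right)} = \frac{8 + B}{B + z}$ ($L{\left(B,z \right)} = \frac{B + 8}{z + B} = \frac{8 + B}{B + z}$)
$\frac{5635 - 9739}{44235 + \left(L{\left(h{\left(X,-6 \right)},-89 \right)} - 1510\right)} = \frac{5635 - 9739}{44235 - \left(1510 - \frac{8 - -6}{\left(-1\right) \left(-6\right) - 89}\right)} = - \frac{4104}{44235 - \left(1510 - \frac{8 + 6}{6 - 89}\right)} = - \frac{4104}{44235 - \left(1510 - \frac{1}{-83} \cdot 14\right)} = - \frac{4104}{44235 - \frac{125344}{83}} = - \frac{4104}{\frac{3546161}{83}} = \left(-4104\right) \frac{83}{3546161} = - \frac{340632}{3546161}$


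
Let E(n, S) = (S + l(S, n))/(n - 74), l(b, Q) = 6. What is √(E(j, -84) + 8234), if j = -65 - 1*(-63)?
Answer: √11891378/38 ≈ 90.747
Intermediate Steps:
j = -2 (j = -65 + 63 = -2)
E(n, S) = (6 + S)/(-74 + n) (E(n, S) = (S + 6)/(n - 74) = (6 + S)/(-74 + n))
√(E(j, -84) + 8234) = √((6 - 84)/(-74 - 2) + 8234) = √(-78/(-76) + 8234) = √(-1/76*(-78) + 8234) = √(39/38 + 8234) = √(312931/38) = √11891378/38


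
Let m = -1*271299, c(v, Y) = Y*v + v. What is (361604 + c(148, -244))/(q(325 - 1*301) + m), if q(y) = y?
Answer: -65128/54255 ≈ -1.2004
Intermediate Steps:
c(v, Y) = v + Y*v
m = -271299
(361604 + c(148, -244))/(q(325 - 1*301) + m) = (361604 + 148*(1 - 244))/((325 - 1*301) - 271299) = (361604 + 148*(-243))/((325 - 301) - 271299) = (361604 - 35964)/(24 - 271299) = 325640/(-271275) = 325640*(-1/271275) = -65128/54255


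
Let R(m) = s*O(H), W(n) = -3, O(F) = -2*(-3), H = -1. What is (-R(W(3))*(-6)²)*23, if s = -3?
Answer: 14904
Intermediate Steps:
O(F) = 6
R(m) = -18 (R(m) = -3*6 = -18)
(-R(W(3))*(-6)²)*23 = (-1*(-18)*(-6)²)*23 = (18*36)*23 = 648*23 = 14904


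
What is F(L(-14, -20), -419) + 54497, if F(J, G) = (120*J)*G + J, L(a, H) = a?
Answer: 758403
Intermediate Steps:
F(J, G) = J + 120*G*J (F(J, G) = 120*G*J + J = J + 120*G*J)
F(L(-14, -20), -419) + 54497 = -14*(1 + 120*(-419)) + 54497 = -14*(1 - 50280) + 54497 = -14*(-50279) + 54497 = 703906 + 54497 = 758403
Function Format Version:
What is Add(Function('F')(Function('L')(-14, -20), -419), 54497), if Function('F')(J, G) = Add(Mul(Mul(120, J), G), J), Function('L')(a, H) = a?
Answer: 758403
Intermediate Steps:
Function('F')(J, G) = Add(J, Mul(120, G, J)) (Function('F')(J, G) = Add(Mul(120, G, J), J) = Add(J, Mul(120, G, J)))
Add(Function('F')(Function('L')(-14, -20), -419), 54497) = Add(Mul(-14, Add(1, Mul(120, -419))), 54497) = Add(Mul(-14, Add(1, -50280)), 54497) = Add(Mul(-14, -50279), 54497) = Add(703906, 54497) = 758403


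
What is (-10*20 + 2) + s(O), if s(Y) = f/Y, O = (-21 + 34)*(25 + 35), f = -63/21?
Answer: -51481/260 ≈ -198.00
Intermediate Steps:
f = -3 (f = -63*1/21 = -3)
O = 780 (O = 13*60 = 780)
s(Y) = -3/Y
(-10*20 + 2) + s(O) = (-10*20 + 2) - 3/780 = (-200 + 2) - 3*1/780 = -198 - 1/260 = -51481/260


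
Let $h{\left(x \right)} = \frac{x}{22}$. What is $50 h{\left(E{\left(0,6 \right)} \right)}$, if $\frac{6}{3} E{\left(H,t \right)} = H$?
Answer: $0$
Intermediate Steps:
$E{\left(H,t \right)} = \frac{H}{2}$
$h{\left(x \right)} = \frac{x}{22}$ ($h{\left(x \right)} = x \frac{1}{22} = \frac{x}{22}$)
$50 h{\left(E{\left(0,6 \right)} \right)} = 50 \frac{\frac{1}{2} \cdot 0}{22} = 50 \cdot \frac{1}{22} \cdot 0 = 50 \cdot 0 = 0$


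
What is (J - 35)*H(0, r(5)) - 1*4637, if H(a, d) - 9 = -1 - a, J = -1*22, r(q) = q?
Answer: -5093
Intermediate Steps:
J = -22
H(a, d) = 8 - a (H(a, d) = 9 + (-1 - a) = 8 - a)
(J - 35)*H(0, r(5)) - 1*4637 = (-22 - 35)*(8 - 1*0) - 1*4637 = -57*(8 + 0) - 4637 = -57*8 - 4637 = -456 - 4637 = -5093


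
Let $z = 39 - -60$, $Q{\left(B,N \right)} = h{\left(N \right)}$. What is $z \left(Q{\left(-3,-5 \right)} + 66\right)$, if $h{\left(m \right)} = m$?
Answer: $6039$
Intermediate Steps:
$Q{\left(B,N \right)} = N$
$z = 99$ ($z = 39 + 60 = 99$)
$z \left(Q{\left(-3,-5 \right)} + 66\right) = 99 \left(-5 + 66\right) = 99 \cdot 61 = 6039$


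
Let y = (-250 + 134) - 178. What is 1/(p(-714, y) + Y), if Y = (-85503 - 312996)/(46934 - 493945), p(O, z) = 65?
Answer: 447011/29454214 ≈ 0.015176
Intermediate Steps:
y = -294 (y = -116 - 178 = -294)
Y = 398499/447011 (Y = -398499/(-447011) = -398499*(-1/447011) = 398499/447011 ≈ 0.89147)
1/(p(-714, y) + Y) = 1/(65 + 398499/447011) = 1/(29454214/447011) = 447011/29454214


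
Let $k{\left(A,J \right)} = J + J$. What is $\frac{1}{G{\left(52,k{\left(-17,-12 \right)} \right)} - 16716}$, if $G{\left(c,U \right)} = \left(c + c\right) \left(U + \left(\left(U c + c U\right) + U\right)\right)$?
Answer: $- \frac{1}{281292} \approx -3.555 \cdot 10^{-6}$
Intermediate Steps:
$k{\left(A,J \right)} = 2 J$
$G{\left(c,U \right)} = 2 c \left(2 U + 2 U c\right)$ ($G{\left(c,U \right)} = 2 c \left(U + \left(\left(U c + U c\right) + U\right)\right) = 2 c \left(U + \left(2 U c + U\right)\right) = 2 c \left(U + \left(U + 2 U c\right)\right) = 2 c \left(2 U + 2 U c\right)$)
$\frac{1}{G{\left(52,k{\left(-17,-12 \right)} \right)} - 16716} = \frac{1}{4 \cdot 2 \left(-12\right) 52 \left(1 + 52\right) - 16716} = \frac{1}{4 \left(-24\right) 52 \cdot 53 - 16716} = \frac{1}{-264576 - 16716} = \frac{1}{-281292} = - \frac{1}{281292}$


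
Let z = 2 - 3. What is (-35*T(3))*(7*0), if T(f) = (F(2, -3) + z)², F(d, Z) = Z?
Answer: 0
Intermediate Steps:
z = -1
T(f) = 16 (T(f) = (-3 - 1)² = (-4)² = 16)
(-35*T(3))*(7*0) = (-35*16)*(7*0) = -560*0 = 0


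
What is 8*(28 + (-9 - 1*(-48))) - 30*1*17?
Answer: 26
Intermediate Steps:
8*(28 + (-9 - 1*(-48))) - 30*1*17 = 8*(28 + (-9 + 48)) - 30*17 = 8*(28 + 39) - 1*510 = 8*67 - 510 = 536 - 510 = 26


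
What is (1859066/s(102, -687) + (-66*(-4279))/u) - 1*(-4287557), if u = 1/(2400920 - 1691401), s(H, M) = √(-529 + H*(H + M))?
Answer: 200382386423 - 1859066*I*√60199/60199 ≈ 2.0038e+11 - 7577.0*I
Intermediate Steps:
u = 1/709519 ≈ 1.4094e-6
(1859066/s(102, -687) + (-66*(-4279))/u) - 1*(-4287557) = (1859066/(√(-529 + 102² + 102*(-687))) + (-66*(-4279))/(1/709519)) - 1*(-4287557) = (1859066/(√(-529 + 10404 - 70074)) + 282414*709519) + 4287557 = (1859066/(√(-60199)) + 200378098866) + 4287557 = (1859066/((I*√60199)) + 200378098866) + 4287557 = (1859066*(-I*√60199/60199) + 200378098866) + 4287557 = (-1859066*I*√60199/60199 + 200378098866) + 4287557 = (200378098866 - 1859066*I*√60199/60199) + 4287557 = 200382386423 - 1859066*I*√60199/60199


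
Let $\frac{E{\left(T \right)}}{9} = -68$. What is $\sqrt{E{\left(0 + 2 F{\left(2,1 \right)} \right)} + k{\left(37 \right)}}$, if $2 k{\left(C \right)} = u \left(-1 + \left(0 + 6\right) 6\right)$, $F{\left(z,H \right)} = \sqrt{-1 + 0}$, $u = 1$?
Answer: $\frac{i \sqrt{2378}}{2} \approx 24.382 i$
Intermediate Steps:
$F{\left(z,H \right)} = i$ ($F{\left(z,H \right)} = \sqrt{-1} = i$)
$k{\left(C \right)} = \frac{35}{2}$ ($k{\left(C \right)} = \frac{1 \left(-1 + \left(0 + 6\right) 6\right)}{2} = \frac{1 \left(-1 + 6 \cdot 6\right)}{2} = \frac{1 \left(-1 + 36\right)}{2} = \frac{1 \cdot 35}{2} = \frac{1}{2} \cdot 35 = \frac{35}{2}$)
$E{\left(T \right)} = -612$ ($E{\left(T \right)} = 9 \left(-68\right) = -612$)
$\sqrt{E{\left(0 + 2 F{\left(2,1 \right)} \right)} + k{\left(37 \right)}} = \sqrt{-612 + \frac{35}{2}} = \sqrt{- \frac{1189}{2}} = \frac{i \sqrt{2378}}{2}$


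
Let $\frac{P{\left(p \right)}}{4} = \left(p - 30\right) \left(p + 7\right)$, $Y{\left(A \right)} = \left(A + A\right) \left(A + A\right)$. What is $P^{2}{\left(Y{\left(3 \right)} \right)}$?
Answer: $1065024$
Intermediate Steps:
$Y{\left(A \right)} = 4 A^{2}$ ($Y{\left(A \right)} = 2 A 2 A = 4 A^{2}$)
$P{\left(p \right)} = 4 \left(-30 + p\right) \left(7 + p\right)$ ($P{\left(p \right)} = 4 \left(p - 30\right) \left(p + 7\right) = 4 \left(-30 + p\right) \left(7 + p\right)$)
$P^{2}{\left(Y{\left(3 \right)} \right)} = \left(-840 - 92 \cdot 4 \cdot 3^{2} + 4 \left(4 \cdot 3^{2}\right)^{2}\right)^{2} = \left(-840 - 92 \cdot 4 \cdot 9 + 4 \left(4 \cdot 9\right)^{2}\right)^{2} = \left(-840 - 3312 + 4 \cdot 36^{2}\right)^{2} = \left(-840 - 3312 + 4 \cdot 1296\right)^{2} = \left(-840 - 3312 + 5184\right)^{2} = 1032^{2} = 1065024$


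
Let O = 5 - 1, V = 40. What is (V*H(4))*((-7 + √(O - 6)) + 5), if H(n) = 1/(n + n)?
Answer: -10 + 5*I*√2 ≈ -10.0 + 7.0711*I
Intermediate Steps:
O = 4
H(n) = 1/(2*n)
(V*H(4))*((-7 + √(O - 6)) + 5) = (40*((½)/4))*((-7 + √(4 - 6)) + 5) = (40*((½)*(¼)))*((-7 + √(-2)) + 5) = (40*(⅛))*((-7 + I*√2) + 5) = 5*(-2 + I*√2) = -10 + 5*I*√2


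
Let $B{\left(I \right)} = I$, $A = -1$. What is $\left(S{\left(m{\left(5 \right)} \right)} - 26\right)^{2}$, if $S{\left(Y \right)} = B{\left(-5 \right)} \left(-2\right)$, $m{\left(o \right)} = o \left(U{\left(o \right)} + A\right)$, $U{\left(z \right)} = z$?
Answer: $256$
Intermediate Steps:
$m{\left(o \right)} = o \left(-1 + o\right)$ ($m{\left(o \right)} = o \left(o - 1\right) = o \left(-1 + o\right)$)
$S{\left(Y \right)} = 10$ ($S{\left(Y \right)} = \left(-5\right) \left(-2\right) = 10$)
$\left(S{\left(m{\left(5 \right)} \right)} - 26\right)^{2} = \left(10 - 26\right)^{2} = \left(-16\right)^{2} = 256$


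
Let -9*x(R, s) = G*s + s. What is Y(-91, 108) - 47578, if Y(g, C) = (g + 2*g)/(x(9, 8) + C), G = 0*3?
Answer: -45867649/964 ≈ -47581.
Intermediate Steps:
G = 0
x(R, s) = -s/9 (x(R, s) = -(0*s + s)/9 = -(0 + s)/9 = -s/9)
Y(g, C) = 3*g/(-8/9 + C) (Y(g, C) = (g + 2*g)/(-⅑*8 + C) = (3*g)/(-8/9 + C) = 3*g/(-8/9 + C))
Y(-91, 108) - 47578 = 27*(-91)/(-8 + 9*108) - 47578 = 27*(-91)/(-8 + 972) - 47578 = 27*(-91)/964 - 47578 = 27*(-91)*(1/964) - 47578 = -2457/964 - 47578 = -45867649/964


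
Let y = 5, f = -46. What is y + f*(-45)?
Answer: 2075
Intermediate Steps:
y + f*(-45) = 5 - 46*(-45) = 5 + 2070 = 2075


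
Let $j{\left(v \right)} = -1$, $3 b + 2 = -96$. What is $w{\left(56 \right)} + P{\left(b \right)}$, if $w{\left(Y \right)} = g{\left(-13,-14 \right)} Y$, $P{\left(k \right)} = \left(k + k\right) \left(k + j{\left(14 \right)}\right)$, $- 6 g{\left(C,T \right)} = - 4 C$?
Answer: $\frac{15428}{9} \approx 1714.2$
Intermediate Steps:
$b = - \frac{98}{3}$ ($b = - \frac{2}{3} + \frac{1}{3} \left(-96\right) = - \frac{2}{3} - 32 = - \frac{98}{3} \approx -32.667$)
$g{\left(C,T \right)} = \frac{2 C}{3}$ ($g{\left(C,T \right)} = - \frac{\left(-4\right) C}{6} = \frac{2 C}{3}$)
$P{\left(k \right)} = 2 k \left(-1 + k\right)$ ($P{\left(k \right)} = \left(k + k\right) \left(k - 1\right) = 2 k \left(-1 + k\right)$)
$w{\left(Y \right)} = - \frac{26 Y}{3}$ ($w{\left(Y \right)} = \frac{2}{3} \left(-13\right) Y = - \frac{26 Y}{3}$)
$w{\left(56 \right)} + P{\left(b \right)} = \left(- \frac{26}{3}\right) 56 + 2 \left(- \frac{98}{3}\right) \left(-1 - \frac{98}{3}\right) = - \frac{1456}{3} + 2 \left(- \frac{98}{3}\right) \left(- \frac{101}{3}\right) = - \frac{1456}{3} + \frac{19796}{9} = \frac{15428}{9}$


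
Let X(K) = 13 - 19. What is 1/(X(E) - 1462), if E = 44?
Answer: -1/1468 ≈ -0.00068120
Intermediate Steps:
X(K) = -6
1/(X(E) - 1462) = 1/(-6 - 1462) = 1/(-1468) = -1/1468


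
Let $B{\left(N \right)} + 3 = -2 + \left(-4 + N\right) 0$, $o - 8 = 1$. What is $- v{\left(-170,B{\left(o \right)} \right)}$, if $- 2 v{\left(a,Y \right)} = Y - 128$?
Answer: $- \frac{133}{2} \approx -66.5$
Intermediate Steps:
$o = 9$ ($o = 8 + 1 = 9$)
$B{\left(N \right)} = -5$ ($B{\left(N \right)} = -3 + \left(-2 + \left(-4 + N\right) 0\right) = -3 + \left(-2 + 0\right) = -3 - 2 = -5$)
$v{\left(a,Y \right)} = 64 - \frac{Y}{2}$ ($v{\left(a,Y \right)} = - \frac{Y - 128}{2} = - \frac{-128 + Y}{2} = 64 - \frac{Y}{2}$)
$- v{\left(-170,B{\left(o \right)} \right)} = - (64 - - \frac{5}{2}) = - (64 + \frac{5}{2}) = \left(-1\right) \frac{133}{2} = - \frac{133}{2}$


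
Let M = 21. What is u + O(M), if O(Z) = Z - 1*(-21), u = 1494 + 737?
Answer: 2273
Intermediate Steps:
u = 2231
O(Z) = 21 + Z (O(Z) = Z + 21 = 21 + Z)
u + O(M) = 2231 + (21 + 21) = 2231 + 42 = 2273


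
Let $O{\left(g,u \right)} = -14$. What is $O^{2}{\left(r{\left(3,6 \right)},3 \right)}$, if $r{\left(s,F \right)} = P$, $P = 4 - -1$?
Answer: $196$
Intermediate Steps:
$P = 5$ ($P = 4 + 1 = 5$)
$r{\left(s,F \right)} = 5$
$O^{2}{\left(r{\left(3,6 \right)},3 \right)} = \left(-14\right)^{2} = 196$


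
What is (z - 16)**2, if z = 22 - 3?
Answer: 9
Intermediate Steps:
z = 19
(z - 16)**2 = (19 - 16)**2 = 3**2 = 9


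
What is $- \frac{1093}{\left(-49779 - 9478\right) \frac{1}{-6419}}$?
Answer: $- \frac{7015967}{59257} \approx -118.4$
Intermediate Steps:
$- \frac{1093}{\left(-49779 - 9478\right) \frac{1}{-6419}} = - \frac{1093}{\left(-49779 - 9478\right) \left(- \frac{1}{6419}\right)} = - \frac{1093}{\left(-59257\right) \left(- \frac{1}{6419}\right)} = - \frac{1093}{\frac{59257}{6419}} = \left(-1093\right) \frac{6419}{59257} = - \frac{7015967}{59257}$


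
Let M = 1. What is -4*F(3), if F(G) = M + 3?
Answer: -16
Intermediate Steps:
F(G) = 4 (F(G) = 1 + 3 = 4)
-4*F(3) = -4*4 = -16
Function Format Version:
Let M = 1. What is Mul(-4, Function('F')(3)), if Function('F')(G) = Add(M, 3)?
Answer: -16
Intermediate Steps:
Function('F')(G) = 4 (Function('F')(G) = Add(1, 3) = 4)
Mul(-4, Function('F')(3)) = Mul(-4, 4) = -16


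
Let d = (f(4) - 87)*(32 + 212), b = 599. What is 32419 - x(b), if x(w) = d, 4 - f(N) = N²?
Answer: 56575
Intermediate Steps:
f(N) = 4 - N²
d = -24156 (d = ((4 - 1*4²) - 87)*(32 + 212) = ((4 - 1*16) - 87)*244 = ((4 - 16) - 87)*244 = (-12 - 87)*244 = -99*244 = -24156)
x(w) = -24156
32419 - x(b) = 32419 - 1*(-24156) = 32419 + 24156 = 56575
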